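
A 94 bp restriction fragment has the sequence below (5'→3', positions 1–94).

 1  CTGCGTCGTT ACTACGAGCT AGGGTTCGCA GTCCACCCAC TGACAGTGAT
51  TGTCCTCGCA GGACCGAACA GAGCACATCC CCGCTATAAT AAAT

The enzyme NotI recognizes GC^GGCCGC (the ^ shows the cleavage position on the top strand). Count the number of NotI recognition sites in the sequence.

No occurrence of GCGGCCGC is present in the sequence.
NotI does not cut: 0 sites.

0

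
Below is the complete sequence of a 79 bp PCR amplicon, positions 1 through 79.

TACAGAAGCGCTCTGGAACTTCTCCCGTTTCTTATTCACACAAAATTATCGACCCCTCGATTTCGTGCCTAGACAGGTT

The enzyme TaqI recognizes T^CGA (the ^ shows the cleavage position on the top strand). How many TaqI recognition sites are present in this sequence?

TCGA occurs starting at positions 49, 57.
TaqI cuts at 2 sites.

2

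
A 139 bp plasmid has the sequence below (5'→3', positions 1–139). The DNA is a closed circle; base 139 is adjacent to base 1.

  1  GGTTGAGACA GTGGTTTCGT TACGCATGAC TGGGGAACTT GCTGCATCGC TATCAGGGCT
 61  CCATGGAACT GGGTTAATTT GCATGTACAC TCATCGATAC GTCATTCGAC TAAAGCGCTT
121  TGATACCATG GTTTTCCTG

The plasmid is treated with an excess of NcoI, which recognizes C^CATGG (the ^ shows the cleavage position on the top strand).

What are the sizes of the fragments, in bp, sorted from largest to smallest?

74, 65 bp

NcoI sites (CCATGG) start at positions 61, 126.
NcoI cuts after the first base of each site, so after positions 61, 126.
Circular molecule, 2 cuts → 2 fragments:
  62–126 → 65 bp
  127–139 then 1–61 → 13 + 61 = 74 bp
Sorted largest to smallest: 74, 65 bp.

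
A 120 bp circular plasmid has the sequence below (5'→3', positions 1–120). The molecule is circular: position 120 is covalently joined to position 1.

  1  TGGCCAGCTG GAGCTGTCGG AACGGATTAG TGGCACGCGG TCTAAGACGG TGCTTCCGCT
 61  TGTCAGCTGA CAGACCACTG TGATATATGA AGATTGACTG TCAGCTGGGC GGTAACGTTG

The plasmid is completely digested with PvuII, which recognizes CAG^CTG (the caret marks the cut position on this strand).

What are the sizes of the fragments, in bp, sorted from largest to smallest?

59, 38, 23 bp

PvuII sites (CAGCTG) start at positions 5, 64, 102.
PvuII cuts after base 3 of each site, so after positions 7, 66, 104.
Circular molecule, 3 cuts → 3 fragments:
  8–66 → 59 bp
  67–104 → 38 bp
  105–120 then 1–7 → 16 + 7 = 23 bp
Sorted largest to smallest: 59, 38, 23 bp.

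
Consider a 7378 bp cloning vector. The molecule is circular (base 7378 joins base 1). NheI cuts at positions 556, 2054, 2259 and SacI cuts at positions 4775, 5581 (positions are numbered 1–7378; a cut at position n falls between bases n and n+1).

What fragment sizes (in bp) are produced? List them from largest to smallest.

Combined cut positions (sorted): 556, 2054, 2259, 4775, 5581.
Circular molecule, 5 cuts → 5 fragments:
  2054 − 556 = 1498 bp
  2259 − 2054 = 205 bp
  4775 − 2259 = 2516 bp
  5581 − 4775 = 806 bp
  wrap: 7378 − 5581 + 556 = 2353 bp
Sorted largest to smallest: 2516, 2353, 1498, 806, 205 bp.

2516, 2353, 1498, 806, 205 bp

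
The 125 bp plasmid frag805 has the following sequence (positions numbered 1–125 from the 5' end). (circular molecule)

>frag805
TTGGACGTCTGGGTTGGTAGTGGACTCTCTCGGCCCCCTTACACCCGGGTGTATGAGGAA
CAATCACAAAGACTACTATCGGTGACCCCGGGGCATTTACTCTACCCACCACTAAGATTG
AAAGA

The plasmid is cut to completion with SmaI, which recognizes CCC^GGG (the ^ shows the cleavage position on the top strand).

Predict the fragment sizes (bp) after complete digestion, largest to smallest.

82, 43 bp

SmaI sites (CCCGGG) start at positions 44, 87.
SmaI cuts after base 3 of each site, so after positions 46, 89.
Circular molecule, 2 cuts → 2 fragments:
  47–89 → 43 bp
  90–125 then 1–46 → 36 + 46 = 82 bp
Sorted largest to smallest: 82, 43 bp.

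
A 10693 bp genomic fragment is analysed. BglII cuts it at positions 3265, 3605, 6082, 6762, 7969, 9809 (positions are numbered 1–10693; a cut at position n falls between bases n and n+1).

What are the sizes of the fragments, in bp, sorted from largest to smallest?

Linear molecule, 6 cuts → 7 fragments:
  3265 − 0 = 3265 bp
  3605 − 3265 = 340 bp
  6082 − 3605 = 2477 bp
  6762 − 6082 = 680 bp
  7969 − 6762 = 1207 bp
  9809 − 7969 = 1840 bp
  10693 − 9809 = 884 bp
Sorted largest to smallest: 3265, 2477, 1840, 1207, 884, 680, 340 bp.

3265, 2477, 1840, 1207, 884, 680, 340 bp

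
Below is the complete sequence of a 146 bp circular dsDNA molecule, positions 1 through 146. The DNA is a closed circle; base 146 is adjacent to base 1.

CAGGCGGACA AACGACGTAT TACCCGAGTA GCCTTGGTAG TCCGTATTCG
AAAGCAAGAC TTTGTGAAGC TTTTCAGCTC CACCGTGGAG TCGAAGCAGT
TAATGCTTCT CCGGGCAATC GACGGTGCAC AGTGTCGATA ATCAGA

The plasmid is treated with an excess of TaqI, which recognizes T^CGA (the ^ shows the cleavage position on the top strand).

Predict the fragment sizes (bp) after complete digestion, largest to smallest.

TaqI sites (TCGA) start at positions 48, 91, 119, 135.
TaqI cuts after the first base of each site, so after positions 48, 91, 119, 135.
Circular molecule, 4 cuts → 4 fragments:
  49–91 → 43 bp
  92–119 → 28 bp
  120–135 → 16 bp
  136–146 then 1–48 → 11 + 48 = 59 bp
Sorted largest to smallest: 59, 43, 28, 16 bp.

59, 43, 28, 16 bp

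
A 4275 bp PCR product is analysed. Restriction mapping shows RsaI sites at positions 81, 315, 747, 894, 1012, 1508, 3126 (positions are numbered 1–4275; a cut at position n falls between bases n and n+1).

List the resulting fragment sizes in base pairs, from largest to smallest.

Linear molecule, 7 cuts → 8 fragments:
  81 − 0 = 81 bp
  315 − 81 = 234 bp
  747 − 315 = 432 bp
  894 − 747 = 147 bp
  1012 − 894 = 118 bp
  1508 − 1012 = 496 bp
  3126 − 1508 = 1618 bp
  4275 − 3126 = 1149 bp
Sorted largest to smallest: 1618, 1149, 496, 432, 234, 147, 118, 81 bp.

1618, 1149, 496, 432, 234, 147, 118, 81 bp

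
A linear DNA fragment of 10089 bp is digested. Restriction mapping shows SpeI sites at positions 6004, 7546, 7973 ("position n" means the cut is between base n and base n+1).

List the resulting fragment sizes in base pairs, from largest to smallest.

Linear molecule, 3 cuts → 4 fragments:
  6004 − 0 = 6004 bp
  7546 − 6004 = 1542 bp
  7973 − 7546 = 427 bp
  10089 − 7973 = 2116 bp
Sorted largest to smallest: 6004, 2116, 1542, 427 bp.

6004, 2116, 1542, 427 bp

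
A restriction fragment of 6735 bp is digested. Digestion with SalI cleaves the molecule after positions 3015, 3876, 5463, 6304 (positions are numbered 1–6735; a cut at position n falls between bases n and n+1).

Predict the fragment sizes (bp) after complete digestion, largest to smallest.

Linear molecule, 4 cuts → 5 fragments:
  3015 − 0 = 3015 bp
  3876 − 3015 = 861 bp
  5463 − 3876 = 1587 bp
  6304 − 5463 = 841 bp
  6735 − 6304 = 431 bp
Sorted largest to smallest: 3015, 1587, 861, 841, 431 bp.

3015, 1587, 861, 841, 431 bp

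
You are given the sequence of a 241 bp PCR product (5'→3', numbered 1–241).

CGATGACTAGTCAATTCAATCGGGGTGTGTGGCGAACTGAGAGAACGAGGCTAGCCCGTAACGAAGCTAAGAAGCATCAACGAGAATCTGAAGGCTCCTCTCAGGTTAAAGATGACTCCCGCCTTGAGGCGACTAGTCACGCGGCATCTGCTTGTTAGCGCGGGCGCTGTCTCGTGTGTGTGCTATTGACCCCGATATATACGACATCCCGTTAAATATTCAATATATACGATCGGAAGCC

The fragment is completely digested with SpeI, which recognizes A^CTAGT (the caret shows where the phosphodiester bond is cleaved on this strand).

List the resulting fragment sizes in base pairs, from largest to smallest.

SpeI sites (ACTAGT) start at positions 6, 132.
SpeI cuts after the first base of each site, so after positions 6, 132.
Linear molecule, 2 cuts → 3 fragments:
  1–6 → 6 bp
  7–132 → 126 bp
  133–241 → 109 bp
Sorted largest to smallest: 126, 109, 6 bp.

126, 109, 6 bp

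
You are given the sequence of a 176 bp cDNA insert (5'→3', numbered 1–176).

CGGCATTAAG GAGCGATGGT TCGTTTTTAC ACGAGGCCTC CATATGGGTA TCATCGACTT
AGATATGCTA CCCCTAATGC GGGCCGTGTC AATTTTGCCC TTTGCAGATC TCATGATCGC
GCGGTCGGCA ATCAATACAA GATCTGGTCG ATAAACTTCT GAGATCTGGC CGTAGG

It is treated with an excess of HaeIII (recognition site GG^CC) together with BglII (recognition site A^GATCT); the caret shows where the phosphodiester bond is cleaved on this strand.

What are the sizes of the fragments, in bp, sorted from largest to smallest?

47, 36, 34, 23, 22, 7, 7 bp

HaeIII sites (GGCC) start at positions 35, 82, 168.
HaeIII cuts after base 2 of each site, so after positions 36, 83, 169.
BglII sites (AGATCT) start at positions 106, 140, 162.
BglII cuts after the first base of each site, so after positions 106, 140, 162.
Combined cut positions: 36, 83, 106, 140, 162, 169.
Linear molecule, 6 cuts → 7 fragments:
  1–36 → 36 bp
  37–83 → 47 bp
  84–106 → 23 bp
  107–140 → 34 bp
  141–162 → 22 bp
  163–169 → 7 bp
  170–176 → 7 bp
Sorted largest to smallest: 47, 36, 34, 23, 22, 7, 7 bp.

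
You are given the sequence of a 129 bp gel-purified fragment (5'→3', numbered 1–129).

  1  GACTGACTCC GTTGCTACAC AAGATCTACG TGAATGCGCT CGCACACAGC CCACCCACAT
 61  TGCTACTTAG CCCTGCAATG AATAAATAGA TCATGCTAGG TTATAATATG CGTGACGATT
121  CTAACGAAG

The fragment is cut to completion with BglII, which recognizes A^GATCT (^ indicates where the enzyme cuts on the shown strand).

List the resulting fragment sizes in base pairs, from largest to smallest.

107, 22 bp

The BglII site (AGATCT) starts at position 22.
BglII cuts after the first base of each site, so after position 22.
Linear molecule, 1 cut → 2 fragments:
  1–22 → 22 bp
  23–129 → 107 bp
Sorted largest to smallest: 107, 22 bp.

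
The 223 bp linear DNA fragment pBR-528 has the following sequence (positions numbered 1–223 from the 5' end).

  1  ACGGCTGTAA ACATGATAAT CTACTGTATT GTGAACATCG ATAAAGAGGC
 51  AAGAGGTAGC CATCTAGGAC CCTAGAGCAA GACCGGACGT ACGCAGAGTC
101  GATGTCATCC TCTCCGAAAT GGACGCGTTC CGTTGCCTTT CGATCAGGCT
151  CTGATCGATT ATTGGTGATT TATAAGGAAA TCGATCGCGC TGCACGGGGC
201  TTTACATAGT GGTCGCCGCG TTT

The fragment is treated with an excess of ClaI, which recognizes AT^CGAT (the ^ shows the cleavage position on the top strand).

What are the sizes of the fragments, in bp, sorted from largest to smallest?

117, 42, 38, 26 bp

ClaI sites (ATCGAT) start at positions 37, 154, 180.
ClaI cuts after base 2 of each site, so after positions 38, 155, 181.
Linear molecule, 3 cuts → 4 fragments:
  1–38 → 38 bp
  39–155 → 117 bp
  156–181 → 26 bp
  182–223 → 42 bp
Sorted largest to smallest: 117, 42, 38, 26 bp.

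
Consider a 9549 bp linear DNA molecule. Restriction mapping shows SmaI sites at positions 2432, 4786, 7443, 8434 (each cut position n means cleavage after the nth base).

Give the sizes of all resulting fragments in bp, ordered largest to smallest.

2657, 2432, 2354, 1115, 991 bp

Linear molecule, 4 cuts → 5 fragments:
  2432 − 0 = 2432 bp
  4786 − 2432 = 2354 bp
  7443 − 4786 = 2657 bp
  8434 − 7443 = 991 bp
  9549 − 8434 = 1115 bp
Sorted largest to smallest: 2657, 2432, 2354, 1115, 991 bp.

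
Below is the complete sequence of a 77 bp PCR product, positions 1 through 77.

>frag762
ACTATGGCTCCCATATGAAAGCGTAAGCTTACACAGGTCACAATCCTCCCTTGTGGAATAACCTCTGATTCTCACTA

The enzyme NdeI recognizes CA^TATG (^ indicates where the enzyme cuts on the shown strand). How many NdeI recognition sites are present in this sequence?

1

CATATG occurs starting at position 12.
NdeI cuts at 1 site.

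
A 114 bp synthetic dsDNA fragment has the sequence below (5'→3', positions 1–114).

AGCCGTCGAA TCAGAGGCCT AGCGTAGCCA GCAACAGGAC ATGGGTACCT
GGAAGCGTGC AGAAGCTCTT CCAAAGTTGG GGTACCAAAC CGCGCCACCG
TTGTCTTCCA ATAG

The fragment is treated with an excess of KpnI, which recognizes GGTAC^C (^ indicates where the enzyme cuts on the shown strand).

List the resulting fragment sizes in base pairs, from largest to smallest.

KpnI sites (GGTACC) start at positions 44, 81.
KpnI cuts after base 5 of each site (before the last base), so after positions 48, 85.
Linear molecule, 2 cuts → 3 fragments:
  1–48 → 48 bp
  49–85 → 37 bp
  86–114 → 29 bp
Sorted largest to smallest: 48, 37, 29 bp.

48, 37, 29 bp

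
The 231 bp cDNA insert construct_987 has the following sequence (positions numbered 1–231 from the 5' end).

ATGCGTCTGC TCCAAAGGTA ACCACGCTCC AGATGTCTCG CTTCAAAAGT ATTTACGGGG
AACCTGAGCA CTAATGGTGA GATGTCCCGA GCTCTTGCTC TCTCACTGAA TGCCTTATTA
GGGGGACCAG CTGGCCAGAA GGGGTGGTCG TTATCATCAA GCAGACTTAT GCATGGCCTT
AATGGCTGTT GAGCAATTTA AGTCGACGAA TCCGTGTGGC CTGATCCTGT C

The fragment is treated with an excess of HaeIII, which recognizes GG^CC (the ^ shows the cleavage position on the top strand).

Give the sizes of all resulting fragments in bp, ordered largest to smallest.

134, 43, 42, 12 bp

HaeIII sites (GGCC) start at positions 133, 175, 218.
HaeIII cuts after base 2 of each site, so after positions 134, 176, 219.
Linear molecule, 3 cuts → 4 fragments:
  1–134 → 134 bp
  135–176 → 42 bp
  177–219 → 43 bp
  220–231 → 12 bp
Sorted largest to smallest: 134, 43, 42, 12 bp.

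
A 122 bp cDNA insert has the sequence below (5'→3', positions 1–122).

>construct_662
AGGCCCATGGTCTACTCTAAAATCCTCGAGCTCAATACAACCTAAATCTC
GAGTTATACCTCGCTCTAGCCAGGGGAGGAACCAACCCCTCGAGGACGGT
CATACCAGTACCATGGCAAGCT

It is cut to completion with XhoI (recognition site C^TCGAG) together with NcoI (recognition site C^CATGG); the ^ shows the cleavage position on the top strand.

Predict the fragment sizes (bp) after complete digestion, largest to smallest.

41, 23, 22, 20, 11, 5 bp

XhoI sites (CTCGAG) start at positions 25, 48, 89.
XhoI cuts after the first base of each site, so after positions 25, 48, 89.
NcoI sites (CCATGG) start at positions 5, 111.
NcoI cuts after the first base of each site, so after positions 5, 111.
Combined cut positions: 5, 25, 48, 89, 111.
Linear molecule, 5 cuts → 6 fragments:
  1–5 → 5 bp
  6–25 → 20 bp
  26–48 → 23 bp
  49–89 → 41 bp
  90–111 → 22 bp
  112–122 → 11 bp
Sorted largest to smallest: 41, 23, 22, 20, 11, 5 bp.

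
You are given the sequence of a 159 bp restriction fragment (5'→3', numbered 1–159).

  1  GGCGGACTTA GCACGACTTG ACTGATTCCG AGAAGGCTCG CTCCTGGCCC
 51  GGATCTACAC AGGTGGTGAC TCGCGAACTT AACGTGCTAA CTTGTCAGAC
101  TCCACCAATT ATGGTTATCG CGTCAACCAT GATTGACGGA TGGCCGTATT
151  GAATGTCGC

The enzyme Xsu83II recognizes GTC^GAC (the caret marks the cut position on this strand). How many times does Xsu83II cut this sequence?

0

No occurrence of GTCGAC is present in the sequence.
Xsu83II does not cut: 0 sites.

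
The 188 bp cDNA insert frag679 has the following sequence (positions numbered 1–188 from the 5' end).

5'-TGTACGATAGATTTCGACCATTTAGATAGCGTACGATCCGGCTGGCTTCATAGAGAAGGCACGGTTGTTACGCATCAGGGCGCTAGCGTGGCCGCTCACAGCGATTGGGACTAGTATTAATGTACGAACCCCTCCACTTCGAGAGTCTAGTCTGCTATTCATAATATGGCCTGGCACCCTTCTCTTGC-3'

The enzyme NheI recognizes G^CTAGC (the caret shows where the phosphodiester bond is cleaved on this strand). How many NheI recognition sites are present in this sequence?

GCTAGC occurs starting at position 82.
NheI cuts at 1 site.

1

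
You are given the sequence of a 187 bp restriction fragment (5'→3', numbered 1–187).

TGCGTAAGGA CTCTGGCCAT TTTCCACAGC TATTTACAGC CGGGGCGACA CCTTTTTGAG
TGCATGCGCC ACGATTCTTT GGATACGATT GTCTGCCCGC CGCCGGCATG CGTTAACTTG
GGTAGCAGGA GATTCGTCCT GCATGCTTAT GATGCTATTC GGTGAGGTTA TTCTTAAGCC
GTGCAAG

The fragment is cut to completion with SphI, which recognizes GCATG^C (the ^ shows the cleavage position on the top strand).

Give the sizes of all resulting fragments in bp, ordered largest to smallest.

SphI sites (GCATGC) start at positions 62, 106, 141.
SphI cuts after base 5 of each site (before the last base), so after positions 66, 110, 145.
Linear molecule, 3 cuts → 4 fragments:
  1–66 → 66 bp
  67–110 → 44 bp
  111–145 → 35 bp
  146–187 → 42 bp
Sorted largest to smallest: 66, 44, 42, 35 bp.

66, 44, 42, 35 bp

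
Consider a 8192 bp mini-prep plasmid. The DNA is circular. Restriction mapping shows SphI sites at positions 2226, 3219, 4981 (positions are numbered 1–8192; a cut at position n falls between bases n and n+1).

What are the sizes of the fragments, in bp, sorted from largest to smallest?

Circular molecule, 3 cuts → 3 fragments:
  3219 − 2226 = 993 bp
  4981 − 3219 = 1762 bp
  wrap: 8192 − 4981 + 2226 = 5437 bp
Sorted largest to smallest: 5437, 1762, 993 bp.

5437, 1762, 993 bp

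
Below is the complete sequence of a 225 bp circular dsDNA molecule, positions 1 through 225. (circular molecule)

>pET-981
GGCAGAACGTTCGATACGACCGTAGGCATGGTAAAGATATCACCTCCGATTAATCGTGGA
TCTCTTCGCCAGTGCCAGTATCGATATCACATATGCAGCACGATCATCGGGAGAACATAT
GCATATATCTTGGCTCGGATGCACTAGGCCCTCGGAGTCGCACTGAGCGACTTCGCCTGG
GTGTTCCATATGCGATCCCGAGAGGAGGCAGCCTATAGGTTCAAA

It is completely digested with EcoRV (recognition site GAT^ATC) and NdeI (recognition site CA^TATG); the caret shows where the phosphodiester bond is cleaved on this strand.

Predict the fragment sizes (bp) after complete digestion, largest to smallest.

EcoRV sites (GATATC) start at positions 36, 83.
EcoRV cuts after base 3 of each site, so after positions 38, 85.
NdeI sites (CATATG) start at positions 90, 116, 187.
NdeI cuts after base 2 of each site, so after positions 91, 117, 188.
Combined cut positions: 38, 85, 91, 117, 188.
Circular molecule, 5 cuts → 5 fragments:
  39–85 → 47 bp
  86–91 → 6 bp
  92–117 → 26 bp
  118–188 → 71 bp
  189–225 then 1–38 → 37 + 38 = 75 bp
Sorted largest to smallest: 75, 71, 47, 26, 6 bp.

75, 71, 47, 26, 6 bp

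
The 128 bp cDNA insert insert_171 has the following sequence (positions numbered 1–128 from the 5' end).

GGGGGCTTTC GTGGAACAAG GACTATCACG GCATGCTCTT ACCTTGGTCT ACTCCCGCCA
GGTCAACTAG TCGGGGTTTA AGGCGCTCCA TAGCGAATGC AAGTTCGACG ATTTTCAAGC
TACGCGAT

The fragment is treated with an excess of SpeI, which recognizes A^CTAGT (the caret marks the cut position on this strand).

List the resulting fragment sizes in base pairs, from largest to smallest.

The SpeI site (ACTAGT) starts at position 66.
SpeI cuts after the first base of each site, so after position 66.
Linear molecule, 1 cut → 2 fragments:
  1–66 → 66 bp
  67–128 → 62 bp
Sorted largest to smallest: 66, 62 bp.

66, 62 bp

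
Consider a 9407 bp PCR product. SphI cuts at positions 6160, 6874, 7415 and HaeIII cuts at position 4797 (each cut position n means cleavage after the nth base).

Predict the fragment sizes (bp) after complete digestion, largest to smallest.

Combined cut positions (sorted): 4797, 6160, 6874, 7415.
Linear molecule, 4 cuts → 5 fragments:
  4797 − 0 = 4797 bp
  6160 − 4797 = 1363 bp
  6874 − 6160 = 714 bp
  7415 − 6874 = 541 bp
  9407 − 7415 = 1992 bp
Sorted largest to smallest: 4797, 1992, 1363, 714, 541 bp.

4797, 1992, 1363, 714, 541 bp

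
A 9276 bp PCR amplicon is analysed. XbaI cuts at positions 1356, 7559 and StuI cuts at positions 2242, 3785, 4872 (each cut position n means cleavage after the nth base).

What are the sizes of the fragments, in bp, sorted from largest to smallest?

2687, 1717, 1543, 1356, 1087, 886 bp

Combined cut positions (sorted): 1356, 2242, 3785, 4872, 7559.
Linear molecule, 5 cuts → 6 fragments:
  1356 − 0 = 1356 bp
  2242 − 1356 = 886 bp
  3785 − 2242 = 1543 bp
  4872 − 3785 = 1087 bp
  7559 − 4872 = 2687 bp
  9276 − 7559 = 1717 bp
Sorted largest to smallest: 2687, 1717, 1543, 1356, 1087, 886 bp.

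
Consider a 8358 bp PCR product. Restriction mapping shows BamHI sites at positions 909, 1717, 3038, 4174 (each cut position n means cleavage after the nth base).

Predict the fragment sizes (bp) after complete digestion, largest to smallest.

4184, 1321, 1136, 909, 808 bp

Linear molecule, 4 cuts → 5 fragments:
  909 − 0 = 909 bp
  1717 − 909 = 808 bp
  3038 − 1717 = 1321 bp
  4174 − 3038 = 1136 bp
  8358 − 4174 = 4184 bp
Sorted largest to smallest: 4184, 1321, 1136, 909, 808 bp.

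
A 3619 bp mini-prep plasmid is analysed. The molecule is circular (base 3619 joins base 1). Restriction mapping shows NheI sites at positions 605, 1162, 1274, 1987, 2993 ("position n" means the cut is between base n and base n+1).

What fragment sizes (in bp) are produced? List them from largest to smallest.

1231, 1006, 713, 557, 112 bp

Circular molecule, 5 cuts → 5 fragments:
  1162 − 605 = 557 bp
  1274 − 1162 = 112 bp
  1987 − 1274 = 713 bp
  2993 − 1987 = 1006 bp
  wrap: 3619 − 2993 + 605 = 1231 bp
Sorted largest to smallest: 1231, 1006, 713, 557, 112 bp.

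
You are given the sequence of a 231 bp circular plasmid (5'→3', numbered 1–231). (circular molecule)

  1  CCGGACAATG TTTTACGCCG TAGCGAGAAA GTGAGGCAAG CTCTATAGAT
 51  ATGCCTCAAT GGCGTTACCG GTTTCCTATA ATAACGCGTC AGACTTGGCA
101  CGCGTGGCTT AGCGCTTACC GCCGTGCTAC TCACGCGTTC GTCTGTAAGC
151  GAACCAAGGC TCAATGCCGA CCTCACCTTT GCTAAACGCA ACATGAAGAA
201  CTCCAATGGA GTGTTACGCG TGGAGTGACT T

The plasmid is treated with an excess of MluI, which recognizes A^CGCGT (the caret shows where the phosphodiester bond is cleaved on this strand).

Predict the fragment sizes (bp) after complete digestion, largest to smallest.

99, 83, 33, 16 bp

MluI sites (ACGCGT) start at positions 84, 100, 133, 216.
MluI cuts after the first base of each site, so after positions 84, 100, 133, 216.
Circular molecule, 4 cuts → 4 fragments:
  85–100 → 16 bp
  101–133 → 33 bp
  134–216 → 83 bp
  217–231 then 1–84 → 15 + 84 = 99 bp
Sorted largest to smallest: 99, 83, 33, 16 bp.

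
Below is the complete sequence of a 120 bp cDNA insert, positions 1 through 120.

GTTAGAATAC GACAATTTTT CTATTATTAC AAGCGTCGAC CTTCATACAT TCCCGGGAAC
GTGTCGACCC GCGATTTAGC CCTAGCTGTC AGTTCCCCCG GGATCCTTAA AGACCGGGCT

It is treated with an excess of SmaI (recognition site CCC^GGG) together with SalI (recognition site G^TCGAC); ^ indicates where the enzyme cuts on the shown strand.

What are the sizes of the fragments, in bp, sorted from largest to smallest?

SmaI sites (CCCGGG) start at positions 52, 97.
SmaI cuts after base 3 of each site, so after positions 54, 99.
SalI sites (GTCGAC) start at positions 35, 63.
SalI cuts after the first base of each site, so after positions 35, 63.
Combined cut positions: 35, 54, 63, 99.
Linear molecule, 4 cuts → 5 fragments:
  1–35 → 35 bp
  36–54 → 19 bp
  55–63 → 9 bp
  64–99 → 36 bp
  100–120 → 21 bp
Sorted largest to smallest: 36, 35, 21, 19, 9 bp.

36, 35, 21, 19, 9 bp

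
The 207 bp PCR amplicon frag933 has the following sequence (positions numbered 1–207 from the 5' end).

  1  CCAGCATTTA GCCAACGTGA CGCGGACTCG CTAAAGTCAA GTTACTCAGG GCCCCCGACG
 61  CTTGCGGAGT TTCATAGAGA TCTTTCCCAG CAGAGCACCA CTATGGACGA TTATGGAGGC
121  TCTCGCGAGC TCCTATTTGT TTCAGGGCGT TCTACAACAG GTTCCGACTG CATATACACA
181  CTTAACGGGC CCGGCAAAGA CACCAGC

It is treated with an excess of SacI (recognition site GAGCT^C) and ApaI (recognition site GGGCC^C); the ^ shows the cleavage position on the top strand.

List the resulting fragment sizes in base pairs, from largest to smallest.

The SacI site (GAGCTC) starts at position 127.
SacI cuts after base 5 of each site (before the last base), so after position 131.
ApaI sites (GGGCCC) start at positions 49, 187.
ApaI cuts after base 5 of each site (before the last base), so after positions 53, 191.
Combined cut positions: 53, 131, 191.
Linear molecule, 3 cuts → 4 fragments:
  1–53 → 53 bp
  54–131 → 78 bp
  132–191 → 60 bp
  192–207 → 16 bp
Sorted largest to smallest: 78, 60, 53, 16 bp.

78, 60, 53, 16 bp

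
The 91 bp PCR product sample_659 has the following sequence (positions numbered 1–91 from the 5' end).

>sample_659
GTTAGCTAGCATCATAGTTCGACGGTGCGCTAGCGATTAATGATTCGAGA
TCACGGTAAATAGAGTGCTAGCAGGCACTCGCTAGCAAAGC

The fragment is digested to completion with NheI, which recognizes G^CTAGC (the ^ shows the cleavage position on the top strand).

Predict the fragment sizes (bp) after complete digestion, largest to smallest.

38, 24, 14, 10, 5 bp

NheI sites (GCTAGC) start at positions 5, 29, 67, 81.
NheI cuts after the first base of each site, so after positions 5, 29, 67, 81.
Linear molecule, 4 cuts → 5 fragments:
  1–5 → 5 bp
  6–29 → 24 bp
  30–67 → 38 bp
  68–81 → 14 bp
  82–91 → 10 bp
Sorted largest to smallest: 38, 24, 14, 10, 5 bp.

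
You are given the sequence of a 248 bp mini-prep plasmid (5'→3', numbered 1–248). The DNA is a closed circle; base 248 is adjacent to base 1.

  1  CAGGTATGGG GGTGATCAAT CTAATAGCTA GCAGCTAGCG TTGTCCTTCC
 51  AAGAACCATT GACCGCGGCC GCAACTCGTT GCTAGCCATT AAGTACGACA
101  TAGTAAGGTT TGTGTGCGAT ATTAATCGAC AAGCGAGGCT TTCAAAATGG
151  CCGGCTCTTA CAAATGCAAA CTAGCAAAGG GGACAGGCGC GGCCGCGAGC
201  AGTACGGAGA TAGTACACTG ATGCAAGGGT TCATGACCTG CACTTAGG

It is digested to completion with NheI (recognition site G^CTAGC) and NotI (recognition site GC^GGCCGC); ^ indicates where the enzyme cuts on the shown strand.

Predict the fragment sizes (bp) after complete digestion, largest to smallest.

109, 85, 32, 15, 7 bp

NheI sites (GCTAGC) start at positions 27, 34, 81.
NheI cuts after the first base of each site, so after positions 27, 34, 81.
NotI sites (GCGGCCGC) start at positions 65, 189.
NotI cuts after base 2 of each site, so after positions 66, 190.
Combined cut positions: 27, 34, 66, 81, 190.
Circular molecule, 5 cuts → 5 fragments:
  28–34 → 7 bp
  35–66 → 32 bp
  67–81 → 15 bp
  82–190 → 109 bp
  191–248 then 1–27 → 58 + 27 = 85 bp
Sorted largest to smallest: 109, 85, 32, 15, 7 bp.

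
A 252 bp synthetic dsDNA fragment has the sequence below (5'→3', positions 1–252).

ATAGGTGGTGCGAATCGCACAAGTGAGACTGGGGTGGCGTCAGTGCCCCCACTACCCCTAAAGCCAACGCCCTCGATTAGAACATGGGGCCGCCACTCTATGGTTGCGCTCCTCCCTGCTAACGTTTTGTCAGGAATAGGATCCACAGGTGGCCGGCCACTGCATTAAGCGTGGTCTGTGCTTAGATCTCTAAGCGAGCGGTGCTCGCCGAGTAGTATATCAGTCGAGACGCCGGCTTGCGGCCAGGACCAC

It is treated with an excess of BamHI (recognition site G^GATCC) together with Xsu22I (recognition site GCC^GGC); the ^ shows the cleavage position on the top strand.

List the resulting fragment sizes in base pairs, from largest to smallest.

The BamHI site (GGATCC) starts at position 139.
BamHI cuts after the first base of each site, so after position 139.
Xsu22I sites (GCCGGC) start at positions 152, 231.
Xsu22I cuts after base 3 of each site, so after positions 154, 233.
Combined cut positions: 139, 154, 233.
Linear molecule, 3 cuts → 4 fragments:
  1–139 → 139 bp
  140–154 → 15 bp
  155–233 → 79 bp
  234–252 → 19 bp
Sorted largest to smallest: 139, 79, 19, 15 bp.

139, 79, 19, 15 bp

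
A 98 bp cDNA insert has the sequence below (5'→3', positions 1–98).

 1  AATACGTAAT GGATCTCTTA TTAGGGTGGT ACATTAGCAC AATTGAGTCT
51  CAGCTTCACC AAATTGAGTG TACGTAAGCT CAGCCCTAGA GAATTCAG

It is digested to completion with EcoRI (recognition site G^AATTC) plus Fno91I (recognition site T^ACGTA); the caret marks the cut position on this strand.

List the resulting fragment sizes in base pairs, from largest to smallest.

The EcoRI site (GAATTC) starts at position 91.
EcoRI cuts after the first base of each site, so after position 91.
Fno91I sites (TACGTA) start at positions 3, 71.
Fno91I cuts after the first base of each site, so after positions 3, 71.
Combined cut positions: 3, 71, 91.
Linear molecule, 3 cuts → 4 fragments:
  1–3 → 3 bp
  4–71 → 68 bp
  72–91 → 20 bp
  92–98 → 7 bp
Sorted largest to smallest: 68, 20, 7, 3 bp.

68, 20, 7, 3 bp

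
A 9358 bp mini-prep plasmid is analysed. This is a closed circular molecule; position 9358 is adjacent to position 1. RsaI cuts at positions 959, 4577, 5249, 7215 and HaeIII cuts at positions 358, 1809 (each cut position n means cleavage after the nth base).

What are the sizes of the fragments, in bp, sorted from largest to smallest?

2768, 2501, 1966, 850, 672, 601 bp

Combined cut positions (sorted): 358, 959, 1809, 4577, 5249, 7215.
Circular molecule, 6 cuts → 6 fragments:
  959 − 358 = 601 bp
  1809 − 959 = 850 bp
  4577 − 1809 = 2768 bp
  5249 − 4577 = 672 bp
  7215 − 5249 = 1966 bp
  wrap: 9358 − 7215 + 358 = 2501 bp
Sorted largest to smallest: 2768, 2501, 1966, 850, 672, 601 bp.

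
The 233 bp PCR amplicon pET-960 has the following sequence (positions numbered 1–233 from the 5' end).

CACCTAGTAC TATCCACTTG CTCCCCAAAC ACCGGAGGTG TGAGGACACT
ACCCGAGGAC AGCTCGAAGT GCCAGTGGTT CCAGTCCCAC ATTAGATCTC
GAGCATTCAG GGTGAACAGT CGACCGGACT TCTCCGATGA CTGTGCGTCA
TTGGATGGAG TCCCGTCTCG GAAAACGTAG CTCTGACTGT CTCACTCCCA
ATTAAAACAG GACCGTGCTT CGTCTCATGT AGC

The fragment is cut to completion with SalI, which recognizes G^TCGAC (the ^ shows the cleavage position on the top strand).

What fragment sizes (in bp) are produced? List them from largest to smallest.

119, 114 bp

The SalI site (GTCGAC) starts at position 119.
SalI cuts after the first base of each site, so after position 119.
Linear molecule, 1 cut → 2 fragments:
  1–119 → 119 bp
  120–233 → 114 bp
Sorted largest to smallest: 119, 114 bp.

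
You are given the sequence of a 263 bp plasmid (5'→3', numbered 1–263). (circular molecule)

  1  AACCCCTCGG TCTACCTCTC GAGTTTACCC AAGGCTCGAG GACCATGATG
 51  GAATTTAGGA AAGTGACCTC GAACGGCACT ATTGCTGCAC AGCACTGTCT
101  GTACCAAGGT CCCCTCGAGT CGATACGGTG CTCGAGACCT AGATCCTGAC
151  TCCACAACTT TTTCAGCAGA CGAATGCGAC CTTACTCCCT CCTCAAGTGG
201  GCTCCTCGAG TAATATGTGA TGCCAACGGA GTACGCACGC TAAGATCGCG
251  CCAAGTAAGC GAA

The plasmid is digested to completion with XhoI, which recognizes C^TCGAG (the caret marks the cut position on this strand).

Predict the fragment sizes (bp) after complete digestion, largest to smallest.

XhoI sites (CTCGAG) start at positions 18, 35, 114, 131, 205.
XhoI cuts after the first base of each site, so after positions 18, 35, 114, 131, 205.
Circular molecule, 5 cuts → 5 fragments:
  19–35 → 17 bp
  36–114 → 79 bp
  115–131 → 17 bp
  132–205 → 74 bp
  206–263 then 1–18 → 58 + 18 = 76 bp
Sorted largest to smallest: 79, 76, 74, 17, 17 bp.

79, 76, 74, 17, 17 bp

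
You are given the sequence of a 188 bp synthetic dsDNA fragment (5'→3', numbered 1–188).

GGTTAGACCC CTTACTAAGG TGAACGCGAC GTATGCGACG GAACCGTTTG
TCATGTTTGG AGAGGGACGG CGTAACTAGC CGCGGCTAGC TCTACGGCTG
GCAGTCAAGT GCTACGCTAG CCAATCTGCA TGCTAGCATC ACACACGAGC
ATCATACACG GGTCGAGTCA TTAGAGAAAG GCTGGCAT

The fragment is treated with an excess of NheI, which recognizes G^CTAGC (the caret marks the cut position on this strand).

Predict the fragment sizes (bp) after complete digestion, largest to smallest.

85, 56, 31, 16 bp

NheI sites (GCTAGC) start at positions 85, 116, 132.
NheI cuts after the first base of each site, so after positions 85, 116, 132.
Linear molecule, 3 cuts → 4 fragments:
  1–85 → 85 bp
  86–116 → 31 bp
  117–132 → 16 bp
  133–188 → 56 bp
Sorted largest to smallest: 85, 56, 31, 16 bp.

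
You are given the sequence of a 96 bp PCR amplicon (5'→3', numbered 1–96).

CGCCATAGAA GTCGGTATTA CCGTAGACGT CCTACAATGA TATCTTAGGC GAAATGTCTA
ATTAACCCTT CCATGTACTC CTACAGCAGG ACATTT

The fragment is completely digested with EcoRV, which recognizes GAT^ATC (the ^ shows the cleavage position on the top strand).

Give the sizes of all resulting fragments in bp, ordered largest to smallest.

55, 41 bp

The EcoRV site (GATATC) starts at position 39.
EcoRV cuts after base 3 of each site, so after position 41.
Linear molecule, 1 cut → 2 fragments:
  1–41 → 41 bp
  42–96 → 55 bp
Sorted largest to smallest: 55, 41 bp.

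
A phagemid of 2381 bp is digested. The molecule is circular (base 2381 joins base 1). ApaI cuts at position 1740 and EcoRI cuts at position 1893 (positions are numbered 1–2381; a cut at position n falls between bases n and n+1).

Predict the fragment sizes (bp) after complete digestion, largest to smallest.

2228, 153 bp

Combined cut positions (sorted): 1740, 1893.
Circular molecule, 2 cuts → 2 fragments:
  1893 − 1740 = 153 bp
  wrap: 2381 − 1893 + 1740 = 2228 bp
Sorted largest to smallest: 2228, 153 bp.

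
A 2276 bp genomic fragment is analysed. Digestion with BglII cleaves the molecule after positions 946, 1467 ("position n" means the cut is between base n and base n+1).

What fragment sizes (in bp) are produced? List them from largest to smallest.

946, 809, 521 bp

Linear molecule, 2 cuts → 3 fragments:
  946 − 0 = 946 bp
  1467 − 946 = 521 bp
  2276 − 1467 = 809 bp
Sorted largest to smallest: 946, 809, 521 bp.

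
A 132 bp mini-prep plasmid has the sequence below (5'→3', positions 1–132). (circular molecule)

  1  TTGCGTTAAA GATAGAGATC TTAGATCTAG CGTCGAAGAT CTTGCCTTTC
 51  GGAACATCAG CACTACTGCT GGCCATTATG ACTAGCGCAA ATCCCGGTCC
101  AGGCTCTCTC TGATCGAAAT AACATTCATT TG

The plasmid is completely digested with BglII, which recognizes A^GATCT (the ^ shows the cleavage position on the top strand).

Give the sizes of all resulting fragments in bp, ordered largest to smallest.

BglII sites (AGATCT) start at positions 16, 23, 37.
BglII cuts after the first base of each site, so after positions 16, 23, 37.
Circular molecule, 3 cuts → 3 fragments:
  17–23 → 7 bp
  24–37 → 14 bp
  38–132 then 1–16 → 95 + 16 = 111 bp
Sorted largest to smallest: 111, 14, 7 bp.

111, 14, 7 bp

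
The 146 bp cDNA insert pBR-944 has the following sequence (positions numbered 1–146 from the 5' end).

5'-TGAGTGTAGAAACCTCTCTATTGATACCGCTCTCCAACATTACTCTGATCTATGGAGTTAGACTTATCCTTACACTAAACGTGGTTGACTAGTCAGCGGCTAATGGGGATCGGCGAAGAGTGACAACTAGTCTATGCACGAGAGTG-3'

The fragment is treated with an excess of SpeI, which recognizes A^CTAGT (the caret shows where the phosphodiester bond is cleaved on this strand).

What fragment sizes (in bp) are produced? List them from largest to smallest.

88, 38, 20 bp

SpeI sites (ACTAGT) start at positions 88, 126.
SpeI cuts after the first base of each site, so after positions 88, 126.
Linear molecule, 2 cuts → 3 fragments:
  1–88 → 88 bp
  89–126 → 38 bp
  127–146 → 20 bp
Sorted largest to smallest: 88, 38, 20 bp.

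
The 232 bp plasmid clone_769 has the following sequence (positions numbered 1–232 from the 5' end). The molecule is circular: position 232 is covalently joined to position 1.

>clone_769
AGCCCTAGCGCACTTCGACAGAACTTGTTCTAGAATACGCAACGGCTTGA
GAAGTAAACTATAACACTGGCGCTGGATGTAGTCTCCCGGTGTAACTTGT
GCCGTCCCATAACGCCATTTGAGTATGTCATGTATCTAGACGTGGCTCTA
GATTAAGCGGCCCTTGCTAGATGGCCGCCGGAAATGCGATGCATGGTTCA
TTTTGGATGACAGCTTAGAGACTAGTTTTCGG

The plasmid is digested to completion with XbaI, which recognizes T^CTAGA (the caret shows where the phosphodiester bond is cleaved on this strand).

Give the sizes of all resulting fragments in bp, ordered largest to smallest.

XbaI sites (TCTAGA) start at positions 29, 135, 147.
XbaI cuts after the first base of each site, so after positions 29, 135, 147.
Circular molecule, 3 cuts → 3 fragments:
  30–135 → 106 bp
  136–147 → 12 bp
  148–232 then 1–29 → 85 + 29 = 114 bp
Sorted largest to smallest: 114, 106, 12 bp.

114, 106, 12 bp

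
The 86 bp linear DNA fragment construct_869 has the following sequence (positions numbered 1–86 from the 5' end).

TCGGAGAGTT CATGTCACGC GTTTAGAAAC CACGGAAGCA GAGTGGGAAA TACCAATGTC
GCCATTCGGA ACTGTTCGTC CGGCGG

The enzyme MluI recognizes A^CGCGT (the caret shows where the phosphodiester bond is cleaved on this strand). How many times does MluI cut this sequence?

ACGCGT occurs starting at position 17.
MluI cuts at 1 site.

1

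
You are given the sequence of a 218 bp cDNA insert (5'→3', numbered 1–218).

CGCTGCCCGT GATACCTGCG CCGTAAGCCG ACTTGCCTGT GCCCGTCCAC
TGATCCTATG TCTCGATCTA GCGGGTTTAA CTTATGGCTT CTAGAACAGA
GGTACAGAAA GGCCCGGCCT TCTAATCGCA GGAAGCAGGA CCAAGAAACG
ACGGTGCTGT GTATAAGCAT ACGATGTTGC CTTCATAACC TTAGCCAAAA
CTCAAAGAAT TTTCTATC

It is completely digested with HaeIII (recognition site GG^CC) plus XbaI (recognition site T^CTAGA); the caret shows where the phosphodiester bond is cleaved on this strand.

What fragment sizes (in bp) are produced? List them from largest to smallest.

HaeIII sites (GGCC) start at positions 111, 116.
HaeIII cuts after base 2 of each site, so after positions 112, 117.
The XbaI site (TCTAGA) starts at position 90.
XbaI cuts after the first base of each site, so after position 90.
Combined cut positions: 90, 112, 117.
Linear molecule, 3 cuts → 4 fragments:
  1–90 → 90 bp
  91–112 → 22 bp
  113–117 → 5 bp
  118–218 → 101 bp
Sorted largest to smallest: 101, 90, 22, 5 bp.

101, 90, 22, 5 bp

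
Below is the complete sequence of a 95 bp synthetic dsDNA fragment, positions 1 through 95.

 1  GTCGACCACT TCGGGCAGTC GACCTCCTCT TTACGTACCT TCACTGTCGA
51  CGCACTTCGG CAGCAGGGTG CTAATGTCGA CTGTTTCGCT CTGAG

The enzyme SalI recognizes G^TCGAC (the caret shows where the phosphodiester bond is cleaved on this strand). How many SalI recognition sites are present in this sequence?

4

GTCGAC occurs starting at positions 1, 18, 46, 76.
SalI cuts at 4 sites.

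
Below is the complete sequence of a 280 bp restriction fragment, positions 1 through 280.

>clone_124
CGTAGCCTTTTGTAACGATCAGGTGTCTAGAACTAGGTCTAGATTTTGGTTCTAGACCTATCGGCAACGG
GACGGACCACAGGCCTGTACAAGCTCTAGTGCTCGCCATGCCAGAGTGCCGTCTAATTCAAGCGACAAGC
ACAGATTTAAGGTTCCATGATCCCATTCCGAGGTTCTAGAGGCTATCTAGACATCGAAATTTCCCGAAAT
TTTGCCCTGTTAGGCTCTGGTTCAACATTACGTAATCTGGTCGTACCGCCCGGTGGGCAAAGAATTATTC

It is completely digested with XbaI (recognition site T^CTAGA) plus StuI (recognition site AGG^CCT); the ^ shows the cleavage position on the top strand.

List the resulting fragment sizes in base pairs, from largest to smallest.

XbaI sites (TCTAGA) start at positions 26, 38, 51, 175, 186.
XbaI cuts after the first base of each site, so after positions 26, 38, 51, 175, 186.
The StuI site (AGGCCT) starts at position 81.
StuI cuts after base 3 of each site, so after position 83.
Combined cut positions: 26, 38, 51, 83, 175, 186.
Linear molecule, 6 cuts → 7 fragments:
  1–26 → 26 bp
  27–38 → 12 bp
  39–51 → 13 bp
  52–83 → 32 bp
  84–175 → 92 bp
  176–186 → 11 bp
  187–280 → 94 bp
Sorted largest to smallest: 94, 92, 32, 26, 13, 12, 11 bp.

94, 92, 32, 26, 13, 12, 11 bp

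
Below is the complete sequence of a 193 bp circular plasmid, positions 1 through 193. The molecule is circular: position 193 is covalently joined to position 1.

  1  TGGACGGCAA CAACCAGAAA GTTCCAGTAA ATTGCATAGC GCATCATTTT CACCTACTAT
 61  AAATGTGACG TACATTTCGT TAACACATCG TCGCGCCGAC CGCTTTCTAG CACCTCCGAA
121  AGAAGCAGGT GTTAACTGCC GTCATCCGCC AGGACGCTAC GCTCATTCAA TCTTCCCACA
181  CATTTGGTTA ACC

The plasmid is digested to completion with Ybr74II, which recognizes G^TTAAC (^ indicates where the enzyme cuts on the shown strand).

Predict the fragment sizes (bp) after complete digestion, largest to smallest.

85, 56, 52 bp

Ybr74II sites (GTTAAC) start at positions 79, 131, 187.
Ybr74II cuts after the first base of each site, so after positions 79, 131, 187.
Circular molecule, 3 cuts → 3 fragments:
  80–131 → 52 bp
  132–187 → 56 bp
  188–193 then 1–79 → 6 + 79 = 85 bp
Sorted largest to smallest: 85, 56, 52 bp.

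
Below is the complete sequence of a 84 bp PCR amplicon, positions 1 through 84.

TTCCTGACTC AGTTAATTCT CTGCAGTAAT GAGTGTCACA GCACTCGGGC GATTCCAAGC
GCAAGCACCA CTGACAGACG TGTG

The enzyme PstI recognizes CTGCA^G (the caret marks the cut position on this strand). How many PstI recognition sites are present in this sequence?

1

CTGCAG occurs starting at position 21.
PstI cuts at 1 site.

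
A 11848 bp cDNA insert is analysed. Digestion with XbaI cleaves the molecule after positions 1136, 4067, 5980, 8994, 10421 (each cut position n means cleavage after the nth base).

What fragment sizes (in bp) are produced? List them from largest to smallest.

Linear molecule, 5 cuts → 6 fragments:
  1136 − 0 = 1136 bp
  4067 − 1136 = 2931 bp
  5980 − 4067 = 1913 bp
  8994 − 5980 = 3014 bp
  10421 − 8994 = 1427 bp
  11848 − 10421 = 1427 bp
Sorted largest to smallest: 3014, 2931, 1913, 1427, 1427, 1136 bp.

3014, 2931, 1913, 1427, 1427, 1136 bp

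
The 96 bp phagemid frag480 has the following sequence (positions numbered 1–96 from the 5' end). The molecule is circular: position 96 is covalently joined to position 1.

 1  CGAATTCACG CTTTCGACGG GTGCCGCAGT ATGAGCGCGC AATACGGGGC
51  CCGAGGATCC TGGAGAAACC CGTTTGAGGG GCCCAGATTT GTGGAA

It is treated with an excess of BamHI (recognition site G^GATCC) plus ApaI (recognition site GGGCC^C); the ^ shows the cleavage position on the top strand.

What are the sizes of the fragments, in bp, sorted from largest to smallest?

The BamHI site (GGATCC) starts at position 55.
BamHI cuts after the first base of each site, so after position 55.
ApaI sites (GGGCCC) start at positions 47, 79.
ApaI cuts after base 5 of each site (before the last base), so after positions 51, 83.
Combined cut positions: 51, 55, 83.
Circular molecule, 3 cuts → 3 fragments:
  52–55 → 4 bp
  56–83 → 28 bp
  84–96 then 1–51 → 13 + 51 = 64 bp
Sorted largest to smallest: 64, 28, 4 bp.

64, 28, 4 bp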